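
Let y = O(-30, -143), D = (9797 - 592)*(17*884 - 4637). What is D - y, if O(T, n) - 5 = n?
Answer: 95649293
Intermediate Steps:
O(T, n) = 5 + n
D = 95649155 (D = 9205*(15028 - 4637) = 9205*10391 = 95649155)
y = -138 (y = 5 - 143 = -138)
D - y = 95649155 - 1*(-138) = 95649155 + 138 = 95649293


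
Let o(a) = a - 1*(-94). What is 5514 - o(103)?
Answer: 5317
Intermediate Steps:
o(a) = 94 + a (o(a) = a + 94 = 94 + a)
5514 - o(103) = 5514 - (94 + 103) = 5514 - 1*197 = 5514 - 197 = 5317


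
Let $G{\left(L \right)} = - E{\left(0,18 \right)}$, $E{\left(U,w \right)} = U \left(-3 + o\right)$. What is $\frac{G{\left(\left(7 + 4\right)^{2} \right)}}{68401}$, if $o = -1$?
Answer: $0$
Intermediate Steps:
$E{\left(U,w \right)} = - 4 U$ ($E{\left(U,w \right)} = U \left(-3 - 1\right) = U \left(-4\right) = - 4 U$)
$G{\left(L \right)} = 0$ ($G{\left(L \right)} = - \left(-4\right) 0 = \left(-1\right) 0 = 0$)
$\frac{G{\left(\left(7 + 4\right)^{2} \right)}}{68401} = \frac{0}{68401} = 0 \cdot \frac{1}{68401} = 0$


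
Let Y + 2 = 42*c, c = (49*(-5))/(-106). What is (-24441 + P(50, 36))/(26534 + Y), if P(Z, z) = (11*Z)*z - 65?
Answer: -249418/1411341 ≈ -0.17672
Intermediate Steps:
P(Z, z) = -65 + 11*Z*z (P(Z, z) = 11*Z*z - 65 = -65 + 11*Z*z)
c = 245/106 (c = -245*(-1/106) = 245/106 ≈ 2.3113)
Y = 5039/53 (Y = -2 + 42*(245/106) = -2 + 5145/53 = 5039/53 ≈ 95.075)
(-24441 + P(50, 36))/(26534 + Y) = (-24441 + (-65 + 11*50*36))/(26534 + 5039/53) = (-24441 + (-65 + 19800))/(1411341/53) = (-24441 + 19735)*(53/1411341) = -4706*53/1411341 = -249418/1411341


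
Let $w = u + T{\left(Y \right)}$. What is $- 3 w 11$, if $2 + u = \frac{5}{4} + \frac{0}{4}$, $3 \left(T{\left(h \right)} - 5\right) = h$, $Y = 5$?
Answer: $- \frac{781}{4} \approx -195.25$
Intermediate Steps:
$T{\left(h \right)} = 5 + \frac{h}{3}$
$u = - \frac{3}{4}$ ($u = -2 + \left(\frac{5}{4} + \frac{0}{4}\right) = -2 + \left(5 \cdot \frac{1}{4} + 0 \cdot \frac{1}{4}\right) = -2 + \left(\frac{5}{4} + 0\right) = -2 + \frac{5}{4} = - \frac{3}{4} \approx -0.75$)
$w = \frac{71}{12}$ ($w = - \frac{3}{4} + \left(5 + \frac{1}{3} \cdot 5\right) = - \frac{3}{4} + \left(5 + \frac{5}{3}\right) = - \frac{3}{4} + \frac{20}{3} = \frac{71}{12} \approx 5.9167$)
$- 3 w 11 = \left(-3\right) \frac{71}{12} \cdot 11 = \left(- \frac{71}{4}\right) 11 = - \frac{781}{4}$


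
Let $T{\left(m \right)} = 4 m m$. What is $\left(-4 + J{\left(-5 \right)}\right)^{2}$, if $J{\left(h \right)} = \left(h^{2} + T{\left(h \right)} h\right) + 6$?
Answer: $223729$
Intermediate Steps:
$T{\left(m \right)} = 4 m^{2}$
$J{\left(h \right)} = 6 + h^{2} + 4 h^{3}$ ($J{\left(h \right)} = \left(h^{2} + 4 h^{2} h\right) + 6 = \left(h^{2} + 4 h^{3}\right) + 6 = 6 + h^{2} + 4 h^{3}$)
$\left(-4 + J{\left(-5 \right)}\right)^{2} = \left(-4 + \left(6 + \left(-5\right)^{2} + 4 \left(-5\right)^{3}\right)\right)^{2} = \left(-4 + \left(6 + 25 + 4 \left(-125\right)\right)\right)^{2} = \left(-4 + \left(6 + 25 - 500\right)\right)^{2} = \left(-4 - 469\right)^{2} = \left(-473\right)^{2} = 223729$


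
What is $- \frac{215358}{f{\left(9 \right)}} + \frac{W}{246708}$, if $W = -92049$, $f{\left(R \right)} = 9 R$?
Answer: $- \frac{1968073979}{740124} \approx -2659.1$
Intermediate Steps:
$- \frac{215358}{f{\left(9 \right)}} + \frac{W}{246708} = - \frac{215358}{9 \cdot 9} - \frac{92049}{246708} = - \frac{215358}{81} - \frac{30683}{82236} = \left(-215358\right) \frac{1}{81} - \frac{30683}{82236} = - \frac{71786}{27} - \frac{30683}{82236} = - \frac{1968073979}{740124}$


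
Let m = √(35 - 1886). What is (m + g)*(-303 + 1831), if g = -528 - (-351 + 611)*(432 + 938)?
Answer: -545080384 + 1528*I*√1851 ≈ -5.4508e+8 + 65740.0*I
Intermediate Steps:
m = I*√1851 (m = √(-1851) = I*√1851 ≈ 43.023*I)
g = -356728 (g = -528 - 260*1370 = -528 - 1*356200 = -528 - 356200 = -356728)
(m + g)*(-303 + 1831) = (I*√1851 - 356728)*(-303 + 1831) = (-356728 + I*√1851)*1528 = -545080384 + 1528*I*√1851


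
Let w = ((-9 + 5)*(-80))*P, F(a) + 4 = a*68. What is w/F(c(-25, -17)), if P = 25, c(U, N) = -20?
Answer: -2000/341 ≈ -5.8651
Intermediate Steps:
F(a) = -4 + 68*a (F(a) = -4 + a*68 = -4 + 68*a)
w = 8000 (w = ((-9 + 5)*(-80))*25 = -4*(-80)*25 = 320*25 = 8000)
w/F(c(-25, -17)) = 8000/(-4 + 68*(-20)) = 8000/(-4 - 1360) = 8000/(-1364) = 8000*(-1/1364) = -2000/341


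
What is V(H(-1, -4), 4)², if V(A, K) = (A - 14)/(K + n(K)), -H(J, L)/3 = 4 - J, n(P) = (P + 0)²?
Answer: 841/400 ≈ 2.1025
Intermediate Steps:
n(P) = P²
H(J, L) = -12 + 3*J (H(J, L) = -3*(4 - J) = -12 + 3*J)
V(A, K) = (-14 + A)/(K + K²) (V(A, K) = (A - 14)/(K + K²) = (-14 + A)/(K + K²))
V(H(-1, -4), 4)² = ((-14 + (-12 + 3*(-1)))/(4*(1 + 4)))² = ((¼)*(-14 + (-12 - 3))/5)² = ((¼)*(⅕)*(-14 - 15))² = ((¼)*(⅕)*(-29))² = (-29/20)² = 841/400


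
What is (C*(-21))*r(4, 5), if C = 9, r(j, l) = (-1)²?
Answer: -189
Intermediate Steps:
r(j, l) = 1
(C*(-21))*r(4, 5) = (9*(-21))*1 = -189*1 = -189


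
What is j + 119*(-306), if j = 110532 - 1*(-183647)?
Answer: 257765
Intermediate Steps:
j = 294179 (j = 110532 + 183647 = 294179)
j + 119*(-306) = 294179 + 119*(-306) = 294179 - 36414 = 257765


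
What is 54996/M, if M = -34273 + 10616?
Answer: -54996/23657 ≈ -2.3247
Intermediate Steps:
M = -23657
54996/M = 54996/(-23657) = 54996*(-1/23657) = -54996/23657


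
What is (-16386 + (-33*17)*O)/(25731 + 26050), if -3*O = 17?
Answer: -13207/51781 ≈ -0.25505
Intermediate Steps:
O = -17/3 (O = -⅓*17 = -17/3 ≈ -5.6667)
(-16386 + (-33*17)*O)/(25731 + 26050) = (-16386 - 33*17*(-17/3))/(25731 + 26050) = (-16386 - 561*(-17/3))/51781 = (-16386 + 3179)*(1/51781) = -13207*1/51781 = -13207/51781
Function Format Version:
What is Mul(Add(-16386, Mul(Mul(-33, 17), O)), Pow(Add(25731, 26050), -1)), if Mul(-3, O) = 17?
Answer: Rational(-13207, 51781) ≈ -0.25505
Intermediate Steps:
O = Rational(-17, 3) (O = Mul(Rational(-1, 3), 17) = Rational(-17, 3) ≈ -5.6667)
Mul(Add(-16386, Mul(Mul(-33, 17), O)), Pow(Add(25731, 26050), -1)) = Mul(Add(-16386, Mul(Mul(-33, 17), Rational(-17, 3))), Pow(Add(25731, 26050), -1)) = Mul(Add(-16386, Mul(-561, Rational(-17, 3))), Pow(51781, -1)) = Mul(Add(-16386, 3179), Rational(1, 51781)) = Mul(-13207, Rational(1, 51781)) = Rational(-13207, 51781)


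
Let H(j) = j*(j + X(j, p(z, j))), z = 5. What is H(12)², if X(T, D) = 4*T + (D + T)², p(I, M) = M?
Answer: 58247424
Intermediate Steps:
X(T, D) = (D + T)² + 4*T
H(j) = j*(4*j² + 5*j) (H(j) = j*(j + ((j + j)² + 4*j)) = j*(j + ((2*j)² + 4*j)) = j*(j + (4*j² + 4*j)) = j*(j + (4*j + 4*j²)) = j*(4*j² + 5*j))
H(12)² = (12²*(5 + 4*12))² = (144*(5 + 48))² = (144*53)² = 7632² = 58247424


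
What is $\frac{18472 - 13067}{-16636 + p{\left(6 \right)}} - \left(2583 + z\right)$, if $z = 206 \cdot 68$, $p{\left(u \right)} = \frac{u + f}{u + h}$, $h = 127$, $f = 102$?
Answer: $- \frac{7341594909}{442496} \approx -16591.0$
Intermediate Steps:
$p{\left(u \right)} = \frac{102 + u}{127 + u}$ ($p{\left(u \right)} = \frac{u + 102}{u + 127} = \frac{102 + u}{127 + u}$)
$z = 14008$
$\frac{18472 - 13067}{-16636 + p{\left(6 \right)}} - \left(2583 + z\right) = \frac{18472 - 13067}{-16636 + \frac{102 + 6}{127 + 6}} - \left(2583 + 14008\right) = \frac{5405}{-16636 + \frac{1}{133} \cdot 108} - 16591 = \frac{5405}{-16636 + \frac{108}{133}} - 16591 = \frac{5405}{- \frac{2212480}{133}} - 16591 = 5405 \left(- \frac{133}{2212480}\right) - 16591 = - \frac{143773}{442496} - 16591 = - \frac{7341594909}{442496}$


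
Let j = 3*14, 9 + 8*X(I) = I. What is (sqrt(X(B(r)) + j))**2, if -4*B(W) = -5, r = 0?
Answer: 1313/32 ≈ 41.031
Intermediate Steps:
B(W) = 5/4 (B(W) = -1/4*(-5) = 5/4)
X(I) = -9/8 + I/8
j = 42
(sqrt(X(B(r)) + j))**2 = (sqrt((-9/8 + (1/8)*(5/4)) + 42))**2 = (sqrt((-9/8 + 5/32) + 42))**2 = (sqrt(-31/32 + 42))**2 = (sqrt(1313/32))**2 = (sqrt(2626)/8)**2 = 1313/32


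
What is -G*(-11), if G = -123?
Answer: -1353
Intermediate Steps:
-G*(-11) = -1*(-123)*(-11) = 123*(-11) = -1353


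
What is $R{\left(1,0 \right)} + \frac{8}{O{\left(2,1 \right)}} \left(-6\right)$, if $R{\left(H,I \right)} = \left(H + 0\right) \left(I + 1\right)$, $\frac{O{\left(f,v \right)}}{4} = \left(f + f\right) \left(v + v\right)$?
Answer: $- \frac{1}{2} \approx -0.5$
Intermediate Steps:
$O{\left(f,v \right)} = 16 f v$ ($O{\left(f,v \right)} = 4 \left(f + f\right) \left(v + v\right) = 4 \cdot 2 f 2 v = 4 \cdot 4 f v = 16 f v$)
$R{\left(H,I \right)} = H \left(1 + I\right)$
$R{\left(1,0 \right)} + \frac{8}{O{\left(2,1 \right)}} \left(-6\right) = 1 \left(1 + 0\right) + \frac{8}{16 \cdot 2 \cdot 1} \left(-6\right) = 1 \cdot 1 + \frac{8}{32} \left(-6\right) = 1 + 8 \cdot \frac{1}{32} \left(-6\right) = 1 + \frac{1}{4} \left(-6\right) = 1 - \frac{3}{2} = - \frac{1}{2}$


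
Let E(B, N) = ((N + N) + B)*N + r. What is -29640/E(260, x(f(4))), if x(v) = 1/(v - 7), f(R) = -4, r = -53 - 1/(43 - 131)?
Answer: 503360/1301 ≈ 386.90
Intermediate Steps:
r = -4663/88 (r = -53 - 1/(-88) = -53 - 1*(-1/88) = -53 + 1/88 = -4663/88 ≈ -52.989)
x(v) = 1/(-7 + v)
E(B, N) = -4663/88 + N*(B + 2*N) (E(B, N) = ((N + N) + B)*N - 4663/88 = (2*N + B)*N - 4663/88 = (B + 2*N)*N - 4663/88 = N*(B + 2*N) - 4663/88 = -4663/88 + N*(B + 2*N))
-29640/E(260, x(f(4))) = -29640/(-4663/88 + 2*(1/(-7 - 4))² + 260/(-7 - 4)) = -29640/(-4663/88 + 2*(1/(-11))² + 260/(-11)) = -29640/(-4663/88 + 2*(-1/11)² + 260*(-1/11)) = -29640/(-4663/88 + 2*(1/121) - 260/11) = -29640/(-4663/88 + 2/121 - 260/11) = -29640/(-74157/968) = -29640*(-968/74157) = 503360/1301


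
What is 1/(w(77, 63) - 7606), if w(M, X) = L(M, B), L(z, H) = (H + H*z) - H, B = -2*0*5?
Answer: -1/7606 ≈ -0.00013148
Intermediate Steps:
B = 0 (B = 0*5 = 0)
L(z, H) = H*z
w(M, X) = 0 (w(M, X) = 0*M = 0)
1/(w(77, 63) - 7606) = 1/(0 - 7606) = 1/(-7606) = -1/7606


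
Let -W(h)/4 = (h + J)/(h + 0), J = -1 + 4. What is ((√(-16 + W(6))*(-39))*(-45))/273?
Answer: 45*I*√22/7 ≈ 30.153*I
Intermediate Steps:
J = 3
W(h) = -4*(3 + h)/h (W(h) = -4*(h + 3)/(h + 0) = -4*(3 + h)/h)
((√(-16 + W(6))*(-39))*(-45))/273 = ((√(-16 + (-4 - 12/6))*(-39))*(-45))/273 = ((√(-16 + (-4 - 12*⅙))*(-39))*(-45))*(1/273) = ((√(-16 + (-4 - 2))*(-39))*(-45))*(1/273) = ((√(-16 - 6)*(-39))*(-45))*(1/273) = ((√(-22)*(-39))*(-45))*(1/273) = (((I*√22)*(-39))*(-45))*(1/273) = (-39*I*√22*(-45))*(1/273) = (1755*I*√22)*(1/273) = 45*I*√22/7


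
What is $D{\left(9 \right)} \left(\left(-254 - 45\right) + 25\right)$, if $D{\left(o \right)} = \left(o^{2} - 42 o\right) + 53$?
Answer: $66856$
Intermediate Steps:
$D{\left(o \right)} = 53 + o^{2} - 42 o$
$D{\left(9 \right)} \left(\left(-254 - 45\right) + 25\right) = \left(53 + 9^{2} - 378\right) \left(\left(-254 - 45\right) + 25\right) = \left(53 + 81 - 378\right) \left(-299 + 25\right) = \left(-244\right) \left(-274\right) = 66856$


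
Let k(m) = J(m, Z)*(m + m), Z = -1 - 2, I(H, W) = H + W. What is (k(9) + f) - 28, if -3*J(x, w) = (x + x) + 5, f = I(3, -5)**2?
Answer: -162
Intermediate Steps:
f = 4 (f = (3 - 5)**2 = (-2)**2 = 4)
Z = -3
J(x, w) = -5/3 - 2*x/3 (J(x, w) = -((x + x) + 5)/3 = -(2*x + 5)/3 = -(5 + 2*x)/3 = -5/3 - 2*x/3)
k(m) = 2*m*(-5/3 - 2*m/3) (k(m) = (-5/3 - 2*m/3)*(m + m) = (-5/3 - 2*m/3)*(2*m) = 2*m*(-5/3 - 2*m/3))
(k(9) + f) - 28 = (-2/3*9*(5 + 2*9) + 4) - 28 = (-2/3*9*(5 + 18) + 4) - 28 = (-2/3*9*23 + 4) - 28 = (-138 + 4) - 28 = -134 - 28 = -162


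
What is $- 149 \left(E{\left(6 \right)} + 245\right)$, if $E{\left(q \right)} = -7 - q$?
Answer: $-34568$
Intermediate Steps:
$- 149 \left(E{\left(6 \right)} + 245\right) = - 149 \left(\left(-7 - 6\right) + 245\right) = - 149 \left(-13 + 245\right) = \left(-149\right) 232 = -34568$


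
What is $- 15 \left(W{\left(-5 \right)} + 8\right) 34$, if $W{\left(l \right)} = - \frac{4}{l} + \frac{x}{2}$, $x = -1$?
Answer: $-4233$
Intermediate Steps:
$W{\left(l \right)} = - \frac{1}{2} - \frac{4}{l}$ ($W{\left(l \right)} = - \frac{4}{l} - \frac{1}{2} = - \frac{1}{2} - \frac{4}{l}$)
$- 15 \left(W{\left(-5 \right)} + 8\right) 34 = - 15 \left(\frac{-8 - -5}{2 \left(-5\right)} + 8\right) 34 = - 15 \left(\frac{1}{2} \left(- \frac{1}{5}\right) \left(-8 + 5\right) + 8\right) 34 = - 15 \left(\frac{1}{2} \left(- \frac{1}{5}\right) \left(-3\right) + 8\right) 34 = - 15 \left(\frac{3}{10} + 8\right) 34 = \left(-15\right) \frac{83}{10} \cdot 34 = \left(- \frac{249}{2}\right) 34 = -4233$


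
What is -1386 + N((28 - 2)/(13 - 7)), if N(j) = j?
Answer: -4145/3 ≈ -1381.7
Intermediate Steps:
-1386 + N((28 - 2)/(13 - 7)) = -1386 + (28 - 2)/(13 - 7) = -1386 + 26/6 = -1386 + 26*(⅙) = -1386 + 13/3 = -4145/3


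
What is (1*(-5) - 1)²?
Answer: 36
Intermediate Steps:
(1*(-5) - 1)² = (-5 - 1)² = (-6)² = 36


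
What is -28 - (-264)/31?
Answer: -604/31 ≈ -19.484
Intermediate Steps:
-28 - (-264)/31 = -28 - 11*(-24/31) = -28 + 264/31 = -604/31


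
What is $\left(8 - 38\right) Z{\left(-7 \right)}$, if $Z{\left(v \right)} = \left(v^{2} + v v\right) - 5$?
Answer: $-2790$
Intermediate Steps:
$Z{\left(v \right)} = -5 + 2 v^{2}$ ($Z{\left(v \right)} = \left(v^{2} + v^{2}\right) - 5 = 2 v^{2} - 5 = -5 + 2 v^{2}$)
$\left(8 - 38\right) Z{\left(-7 \right)} = \left(8 - 38\right) \left(-5 + 2 \left(-7\right)^{2}\right) = - 30 \left(-5 + 2 \cdot 49\right) = - 30 \left(-5 + 98\right) = \left(-30\right) 93 = -2790$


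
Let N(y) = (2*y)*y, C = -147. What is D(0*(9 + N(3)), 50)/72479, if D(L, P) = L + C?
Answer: -147/72479 ≈ -0.0020282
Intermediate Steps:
N(y) = 2*y**2
D(L, P) = -147 + L (D(L, P) = L - 147 = -147 + L)
D(0*(9 + N(3)), 50)/72479 = (-147 + 0*(9 + 2*3**2))/72479 = (-147 + 0*(9 + 2*9))*(1/72479) = (-147 + 0*(9 + 18))*(1/72479) = (-147 + 0*27)*(1/72479) = (-147 + 0)*(1/72479) = -147*1/72479 = -147/72479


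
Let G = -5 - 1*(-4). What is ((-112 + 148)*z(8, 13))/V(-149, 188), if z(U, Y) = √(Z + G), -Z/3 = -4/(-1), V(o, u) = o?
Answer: -36*I*√13/149 ≈ -0.87114*I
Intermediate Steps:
G = -1 (G = -5 + 4 = -1)
Z = -12 (Z = -(-12)/(-1) = -(-12)*(-1) = -3*4 = -12)
z(U, Y) = I*√13 (z(U, Y) = √(-12 - 1) = √(-13) = I*√13)
((-112 + 148)*z(8, 13))/V(-149, 188) = ((-112 + 148)*(I*√13))/(-149) = (36*(I*√13))*(-1/149) = (36*I*√13)*(-1/149) = -36*I*√13/149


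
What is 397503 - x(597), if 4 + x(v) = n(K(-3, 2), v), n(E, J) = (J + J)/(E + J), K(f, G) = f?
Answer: 39352994/99 ≈ 3.9751e+5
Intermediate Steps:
n(E, J) = 2*J/(E + J) (n(E, J) = (2*J)/(E + J) = 2*J/(E + J))
x(v) = -4 + 2*v/(-3 + v)
397503 - x(597) = 397503 - 2*(6 - 1*597)/(-3 + 597) = 397503 - 2*(6 - 597)/594 = 397503 - 2*(-591)/594 = 397503 - 1*(-197/99) = 397503 + 197/99 = 39352994/99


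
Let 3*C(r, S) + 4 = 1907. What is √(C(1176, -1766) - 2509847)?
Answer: I*√22582914/3 ≈ 1584.0*I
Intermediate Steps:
C(r, S) = 1903/3 (C(r, S) = -4/3 + (⅓)*1907 = -4/3 + 1907/3 = 1903/3)
√(C(1176, -1766) - 2509847) = √(1903/3 - 2509847) = √(-7527638/3) = I*√22582914/3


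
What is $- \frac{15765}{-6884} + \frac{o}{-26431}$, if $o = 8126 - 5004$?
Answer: $\frac{395192867}{181951004} \approx 2.172$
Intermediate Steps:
$o = 3122$ ($o = 8126 - 5004 = 3122$)
$- \frac{15765}{-6884} + \frac{o}{-26431} = - \frac{15765}{-6884} + \frac{3122}{-26431} = \left(-15765\right) \left(- \frac{1}{6884}\right) + 3122 \left(- \frac{1}{26431}\right) = \frac{15765}{6884} - \frac{3122}{26431} = \frac{395192867}{181951004}$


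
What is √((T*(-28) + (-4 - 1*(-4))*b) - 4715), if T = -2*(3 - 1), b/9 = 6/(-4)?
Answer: I*√4603 ≈ 67.845*I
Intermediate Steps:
b = -27/2 (b = 9*(6/(-4)) = 9*(6*(-¼)) = 9*(-3/2) = -27/2 ≈ -13.500)
T = -4 (T = -2*2 = -4)
√((T*(-28) + (-4 - 1*(-4))*b) - 4715) = √((-4*(-28) + (-4 - 1*(-4))*(-27/2)) - 4715) = √((112 + (-4 + 4)*(-27/2)) - 4715) = √((112 + 0*(-27/2)) - 4715) = √((112 + 0) - 4715) = √(112 - 4715) = √(-4603) = I*√4603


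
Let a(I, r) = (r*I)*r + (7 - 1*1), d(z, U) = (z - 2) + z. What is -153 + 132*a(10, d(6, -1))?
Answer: 132639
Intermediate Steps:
d(z, U) = -2 + 2*z (d(z, U) = (-2 + z) + z = -2 + 2*z)
a(I, r) = 6 + I*r² (a(I, r) = (I*r)*r + (7 - 1) = I*r² + 6 = 6 + I*r²)
-153 + 132*a(10, d(6, -1)) = -153 + 132*(6 + 10*(-2 + 2*6)²) = -153 + 132*(6 + 10*(-2 + 12)²) = -153 + 132*(6 + 10*10²) = -153 + 132*(6 + 10*100) = -153 + 132*(6 + 1000) = -153 + 132*1006 = -153 + 132792 = 132639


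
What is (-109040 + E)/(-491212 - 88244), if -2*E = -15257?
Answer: 202823/1158912 ≈ 0.17501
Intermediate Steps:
E = 15257/2 (E = -½*(-15257) = 15257/2 ≈ 7628.5)
(-109040 + E)/(-491212 - 88244) = (-109040 + 15257/2)/(-491212 - 88244) = -202823/2/(-579456) = -202823/2*(-1/579456) = 202823/1158912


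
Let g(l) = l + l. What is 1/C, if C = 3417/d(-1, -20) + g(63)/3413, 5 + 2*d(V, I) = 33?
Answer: 47782/11663985 ≈ 0.0040965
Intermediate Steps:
d(V, I) = 14 (d(V, I) = -5/2 + (½)*33 = -5/2 + 33/2 = 14)
g(l) = 2*l
C = 11663985/47782 (C = 3417/14 + (2*63)/3413 = 3417*(1/14) + 126*(1/3413) = 3417/14 + 126/3413 = 11663985/47782 ≈ 244.11)
1/C = 1/(11663985/47782) = 47782/11663985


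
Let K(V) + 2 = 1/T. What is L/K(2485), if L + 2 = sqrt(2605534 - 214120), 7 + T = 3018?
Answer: 6022/6021 - 3011*sqrt(2391414)/6021 ≈ -772.34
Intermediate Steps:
T = 3011 (T = -7 + 3018 = 3011)
K(V) = -6021/3011 (K(V) = -2 + 1/3011 = -6021/3011)
L = -2 + sqrt(2391414) (L = -2 + sqrt(2605534 - 214120) = -2 + sqrt(2391414) ≈ 1544.4)
L/K(2485) = (-2 + sqrt(2391414))/(-6021/3011) = (-2 + sqrt(2391414))*(-3011/6021) = 6022/6021 - 3011*sqrt(2391414)/6021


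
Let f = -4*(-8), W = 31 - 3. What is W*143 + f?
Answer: 4036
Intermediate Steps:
W = 28
f = 32
W*143 + f = 28*143 + 32 = 4004 + 32 = 4036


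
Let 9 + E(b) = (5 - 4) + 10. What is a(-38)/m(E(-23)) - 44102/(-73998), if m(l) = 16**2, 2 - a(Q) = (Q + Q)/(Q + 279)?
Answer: 690551969/1141345152 ≈ 0.60503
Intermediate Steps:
a(Q) = 2 - 2*Q/(279 + Q) (a(Q) = 2 - (Q + Q)/(Q + 279) = 2 - 2*Q/(279 + Q))
E(b) = 2 (E(b) = -9 + ((5 - 4) + 10) = -9 + (1 + 10) = -9 + 11 = 2)
m(l) = 256
a(-38)/m(E(-23)) - 44102/(-73998) = (558/(279 - 38))/256 - 44102/(-73998) = (558/241)*(1/256) - 44102*(-1/73998) = (558*(1/241))*(1/256) + 22051/36999 = (558/241)*(1/256) + 22051/36999 = 279/30848 + 22051/36999 = 690551969/1141345152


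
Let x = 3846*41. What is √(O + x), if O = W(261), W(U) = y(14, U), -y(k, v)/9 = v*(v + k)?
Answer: I*√488289 ≈ 698.78*I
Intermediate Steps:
y(k, v) = -9*v*(k + v) (y(k, v) = -9*v*(v + k) = -9*v*(k + v))
W(U) = -9*U*(14 + U)
O = -645975 (O = -9*261*(14 + 261) = -9*261*275 = -645975)
x = 157686
√(O + x) = √(-645975 + 157686) = √(-488289) = I*√488289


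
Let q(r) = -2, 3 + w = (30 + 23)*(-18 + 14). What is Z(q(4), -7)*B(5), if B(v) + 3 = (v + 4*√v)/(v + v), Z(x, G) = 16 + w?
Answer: 995/2 - 398*√5/5 ≈ 319.51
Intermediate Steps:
w = -215 (w = -3 + (30 + 23)*(-18 + 14) = -3 + 53*(-4) = -3 - 212 = -215)
Z(x, G) = -199 (Z(x, G) = 16 - 215 = -199)
B(v) = -3 + (v + 4*√v)/(2*v) (B(v) = -3 + (v + 4*√v)/(v + v) = -3 + (v + 4*√v)/((2*v)) = -3 + (v + 4*√v)*(1/(2*v)) = -3 + (v + 4*√v)/(2*v))
Z(q(4), -7)*B(5) = -199*(-5/2 + 2/√5) = -199*(-5/2 + 2*(√5/5)) = -199*(-5/2 + 2*√5/5) = 995/2 - 398*√5/5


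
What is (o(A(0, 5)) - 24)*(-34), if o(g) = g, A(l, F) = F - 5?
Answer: 816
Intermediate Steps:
A(l, F) = -5 + F
(o(A(0, 5)) - 24)*(-34) = ((-5 + 5) - 24)*(-34) = (0 - 24)*(-34) = -24*(-34) = 816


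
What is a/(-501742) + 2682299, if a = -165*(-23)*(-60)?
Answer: 672911146279/250871 ≈ 2.6823e+6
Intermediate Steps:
a = -227700 (a = 3795*(-60) = -227700)
a/(-501742) + 2682299 = -227700/(-501742) + 2682299 = -227700*(-1/501742) + 2682299 = 113850/250871 + 2682299 = 672911146279/250871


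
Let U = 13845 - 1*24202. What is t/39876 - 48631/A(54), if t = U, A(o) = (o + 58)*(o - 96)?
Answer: 52513623/5210464 ≈ 10.078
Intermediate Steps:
A(o) = (-96 + o)*(58 + o) (A(o) = (58 + o)*(-96 + o) = (-96 + o)*(58 + o))
U = -10357 (U = 13845 - 24202 = -10357)
t = -10357
t/39876 - 48631/A(54) = -10357/39876 - 48631/(-5568 + 54² - 38*54) = -10357*1/39876 - 48631/(-5568 + 2916 - 2052) = -10357/39876 - 48631/(-4704) = -10357/39876 - 48631*(-1/4704) = -10357/39876 + 48631/4704 = 52513623/5210464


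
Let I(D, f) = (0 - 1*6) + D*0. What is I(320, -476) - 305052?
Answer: -305058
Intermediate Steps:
I(D, f) = -6 (I(D, f) = (0 - 6) + 0 = -6 + 0 = -6)
I(320, -476) - 305052 = -6 - 305052 = -305058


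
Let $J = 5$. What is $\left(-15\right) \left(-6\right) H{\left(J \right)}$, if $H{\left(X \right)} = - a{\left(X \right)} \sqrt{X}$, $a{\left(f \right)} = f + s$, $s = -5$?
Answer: $0$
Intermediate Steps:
$a{\left(f \right)} = -5 + f$ ($a{\left(f \right)} = f - 5 = -5 + f$)
$H{\left(X \right)} = \sqrt{X} \left(5 - X\right)$ ($H{\left(X \right)} = - (-5 + X) \sqrt{X} = \left(5 - X\right) \sqrt{X} = \sqrt{X} \left(5 - X\right)$)
$\left(-15\right) \left(-6\right) H{\left(J \right)} = \left(-15\right) \left(-6\right) \sqrt{5} \left(5 - 5\right) = 90 \sqrt{5} \left(5 - 5\right) = 90 \sqrt{5} \cdot 0 = 90 \cdot 0 = 0$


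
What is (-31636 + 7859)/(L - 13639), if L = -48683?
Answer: 1829/4794 ≈ 0.38152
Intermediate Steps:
(-31636 + 7859)/(L - 13639) = (-31636 + 7859)/(-48683 - 13639) = -23777/(-62322) = -23777*(-1/62322) = 1829/4794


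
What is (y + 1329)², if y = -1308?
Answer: 441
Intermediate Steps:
(y + 1329)² = (-1308 + 1329)² = 21² = 441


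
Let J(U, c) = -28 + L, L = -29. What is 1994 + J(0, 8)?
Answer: 1937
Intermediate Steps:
J(U, c) = -57 (J(U, c) = -28 - 29 = -57)
1994 + J(0, 8) = 1994 - 57 = 1937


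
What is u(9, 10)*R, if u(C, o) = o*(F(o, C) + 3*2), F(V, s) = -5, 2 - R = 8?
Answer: -60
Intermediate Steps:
R = -6 (R = 2 - 1*8 = 2 - 8 = -6)
u(C, o) = o (u(C, o) = o*(-5 + 3*2) = o*(-5 + 6) = o*1 = o)
u(9, 10)*R = 10*(-6) = -60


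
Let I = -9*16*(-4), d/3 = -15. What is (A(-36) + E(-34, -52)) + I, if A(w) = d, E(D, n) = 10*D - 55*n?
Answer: 3051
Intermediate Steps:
d = -45 (d = 3*(-15) = -45)
E(D, n) = -55*n + 10*D
A(w) = -45
I = 576 (I = -144*(-4) = 576)
(A(-36) + E(-34, -52)) + I = (-45 + (-55*(-52) + 10*(-34))) + 576 = (-45 + (2860 - 340)) + 576 = (-45 + 2520) + 576 = 2475 + 576 = 3051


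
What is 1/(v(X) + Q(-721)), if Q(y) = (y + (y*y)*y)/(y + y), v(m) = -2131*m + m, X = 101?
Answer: 1/44791 ≈ 2.2326e-5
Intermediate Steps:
v(m) = -2130*m
Q(y) = (y + y³)/(2*y) (Q(y) = (y + y²*y)/((2*y)) = (y + y³)*(1/(2*y)) = (y + y³)/(2*y))
1/(v(X) + Q(-721)) = 1/(-2130*101 + (½ + (½)*(-721)²)) = 1/(-215130 + (½ + (½)*519841)) = 1/(-215130 + (½ + 519841/2)) = 1/(-215130 + 259921) = 1/44791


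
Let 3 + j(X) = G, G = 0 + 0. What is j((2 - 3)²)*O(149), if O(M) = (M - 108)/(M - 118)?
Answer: -123/31 ≈ -3.9677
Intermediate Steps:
O(M) = (-108 + M)/(-118 + M)
G = 0
j(X) = -3 (j(X) = -3 + 0 = -3)
j((2 - 3)²)*O(149) = -3*(-108 + 149)/(-118 + 149) = -3*41/31 = -123/31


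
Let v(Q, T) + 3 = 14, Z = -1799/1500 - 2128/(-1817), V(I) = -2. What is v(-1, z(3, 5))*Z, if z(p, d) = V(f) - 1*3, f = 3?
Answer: -844613/2725500 ≈ -0.30989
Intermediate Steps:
z(p, d) = -5 (z(p, d) = -2 - 1*3 = -2 - 3 = -5)
Z = -76783/2725500 (Z = -1799*1/1500 - 2128*(-1/1817) = -1799/1500 + 2128/1817 = -76783/2725500 ≈ -0.028172)
v(Q, T) = 11 (v(Q, T) = -3 + 14 = 11)
v(-1, z(3, 5))*Z = 11*(-76783/2725500) = -844613/2725500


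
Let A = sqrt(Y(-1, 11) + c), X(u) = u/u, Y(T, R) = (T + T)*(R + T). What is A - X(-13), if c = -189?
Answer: -1 + I*sqrt(209) ≈ -1.0 + 14.457*I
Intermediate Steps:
Y(T, R) = 2*T*(R + T) (Y(T, R) = (2*T)*(R + T) = 2*T*(R + T))
X(u) = 1
A = I*sqrt(209) (A = sqrt(2*(-1)*(11 - 1) - 189) = sqrt(2*(-1)*10 - 189) = sqrt(-20 - 189) = sqrt(-209) = I*sqrt(209) ≈ 14.457*I)
A - X(-13) = I*sqrt(209) - 1*1 = I*sqrt(209) - 1 = -1 + I*sqrt(209)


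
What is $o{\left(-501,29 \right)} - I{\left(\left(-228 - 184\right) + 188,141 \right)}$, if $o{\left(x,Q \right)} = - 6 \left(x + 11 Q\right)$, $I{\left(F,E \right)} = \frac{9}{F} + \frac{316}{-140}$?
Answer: $\frac{1225613}{1120} \approx 1094.3$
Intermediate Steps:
$I{\left(F,E \right)} = - \frac{79}{35} + \frac{9}{F}$ ($I{\left(F,E \right)} = \frac{9}{F} + 316 \left(- \frac{1}{140}\right) = \frac{9}{F} - \frac{79}{35} = - \frac{79}{35} + \frac{9}{F}$)
$o{\left(x,Q \right)} = - 66 Q - 6 x$
$o{\left(-501,29 \right)} - I{\left(\left(-228 - 184\right) + 188,141 \right)} = \left(\left(-66\right) 29 - -3006\right) - \left(- \frac{79}{35} + \frac{9}{\left(-228 - 184\right) + 188}\right) = \left(-1914 + 3006\right) - \left(- \frac{79}{35} + \frac{9}{-412 + 188}\right) = 1092 - \left(- \frac{79}{35} + \frac{9}{-224}\right) = 1092 - \left(- \frac{79}{35} + 9 \left(- \frac{1}{224}\right)\right) = 1092 - \left(- \frac{79}{35} - \frac{9}{224}\right) = 1092 - - \frac{2573}{1120} = 1092 + \frac{2573}{1120} = \frac{1225613}{1120}$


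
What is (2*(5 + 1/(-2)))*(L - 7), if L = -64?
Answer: -639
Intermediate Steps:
(2*(5 + 1/(-2)))*(L - 7) = (2*(5 + 1/(-2)))*(-64 - 7) = (2*(5 - 1/2))*(-71) = (2*(9/2))*(-71) = 9*(-71) = -639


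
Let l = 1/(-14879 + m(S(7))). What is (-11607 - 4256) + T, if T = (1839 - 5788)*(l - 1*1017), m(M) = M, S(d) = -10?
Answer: 59560023979/14889 ≈ 4.0003e+6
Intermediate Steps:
l = -1/14889 (l = 1/(-14879 - 10) = 1/(-14889) = -1/14889 ≈ -6.7164e-5)
T = 59796208186/14889 (T = (1839 - 5788)*(-1/14889 - 1*1017) = -3949*(-1/14889 - 1017) = -3949*(-15142114/14889) = 59796208186/14889 ≈ 4.0161e+6)
(-11607 - 4256) + T = (-11607 - 4256) + 59796208186/14889 = -15863 + 59796208186/14889 = 59560023979/14889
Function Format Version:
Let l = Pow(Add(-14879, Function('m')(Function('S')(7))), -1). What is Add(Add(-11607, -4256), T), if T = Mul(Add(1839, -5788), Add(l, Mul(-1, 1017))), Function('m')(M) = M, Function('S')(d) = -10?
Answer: Rational(59560023979, 14889) ≈ 4.0003e+6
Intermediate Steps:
l = Rational(-1, 14889) (l = Pow(Add(-14879, -10), -1) = Pow(-14889, -1) = Rational(-1, 14889) ≈ -6.7164e-5)
T = Rational(59796208186, 14889) (T = Mul(Add(1839, -5788), Add(Rational(-1, 14889), Mul(-1, 1017))) = Mul(-3949, Add(Rational(-1, 14889), -1017)) = Mul(-3949, Rational(-15142114, 14889)) = Rational(59796208186, 14889) ≈ 4.0161e+6)
Add(Add(-11607, -4256), T) = Add(Add(-11607, -4256), Rational(59796208186, 14889)) = Add(-15863, Rational(59796208186, 14889)) = Rational(59560023979, 14889)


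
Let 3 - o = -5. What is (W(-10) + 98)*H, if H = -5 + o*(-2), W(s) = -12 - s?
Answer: -2016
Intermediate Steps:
o = 8 (o = 3 - 1*(-5) = 3 + 5 = 8)
H = -21 (H = -5 + 8*(-2) = -5 - 16 = -21)
(W(-10) + 98)*H = ((-12 - 1*(-10)) + 98)*(-21) = ((-12 + 10) + 98)*(-21) = (-2 + 98)*(-21) = 96*(-21) = -2016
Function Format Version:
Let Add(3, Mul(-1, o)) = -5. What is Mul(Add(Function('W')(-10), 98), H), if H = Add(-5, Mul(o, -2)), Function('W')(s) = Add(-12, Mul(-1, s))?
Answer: -2016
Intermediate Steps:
o = 8 (o = Add(3, Mul(-1, -5)) = Add(3, 5) = 8)
H = -21 (H = Add(-5, Mul(8, -2)) = Add(-5, -16) = -21)
Mul(Add(Function('W')(-10), 98), H) = Mul(Add(Add(-12, Mul(-1, -10)), 98), -21) = Mul(Add(Add(-12, 10), 98), -21) = Mul(Add(-2, 98), -21) = Mul(96, -21) = -2016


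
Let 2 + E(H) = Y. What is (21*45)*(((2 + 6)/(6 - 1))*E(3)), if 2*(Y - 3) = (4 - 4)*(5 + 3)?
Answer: 1512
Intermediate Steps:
Y = 3 (Y = 3 + ((4 - 4)*(5 + 3))/2 = 3 + (0*8)/2 = 3 + (1/2)*0 = 3 + 0 = 3)
E(H) = 1 (E(H) = -2 + 3 = 1)
(21*45)*(((2 + 6)/(6 - 1))*E(3)) = (21*45)*(((2 + 6)/(6 - 1))*1) = 945*((8/5)*1) = 945*(8/5) = 1512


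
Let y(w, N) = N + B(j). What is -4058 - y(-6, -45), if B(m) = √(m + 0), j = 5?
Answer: -4013 - √5 ≈ -4015.2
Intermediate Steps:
B(m) = √m
y(w, N) = N + √5
-4058 - y(-6, -45) = -4058 - (-45 + √5) = -4058 + (45 - √5) = -4013 - √5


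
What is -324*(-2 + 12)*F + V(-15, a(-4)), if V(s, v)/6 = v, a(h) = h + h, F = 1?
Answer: -3288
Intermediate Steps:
a(h) = 2*h
V(s, v) = 6*v
-324*(-2 + 12)*F + V(-15, a(-4)) = -324*(-2 + 12) + 6*(2*(-4)) = -3240 + 6*(-8) = -324*10 - 48 = -3240 - 48 = -3288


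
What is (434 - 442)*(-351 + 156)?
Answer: 1560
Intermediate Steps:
(434 - 442)*(-351 + 156) = -8*(-195) = 1560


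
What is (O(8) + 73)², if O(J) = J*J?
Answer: 18769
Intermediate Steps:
O(J) = J²
(O(8) + 73)² = (8² + 73)² = (64 + 73)² = 137² = 18769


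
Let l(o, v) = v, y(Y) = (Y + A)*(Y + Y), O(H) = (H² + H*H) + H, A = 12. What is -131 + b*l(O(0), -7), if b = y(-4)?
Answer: 317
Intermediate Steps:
O(H) = H + 2*H² (O(H) = (H² + H²) + H = 2*H² + H = H + 2*H²)
y(Y) = 2*Y*(12 + Y) (y(Y) = (Y + 12)*(Y + Y) = (12 + Y)*(2*Y) = 2*Y*(12 + Y))
b = -64 (b = 2*(-4)*(12 - 4) = 2*(-4)*8 = -64)
-131 + b*l(O(0), -7) = -131 - 64*(-7) = -131 + 448 = 317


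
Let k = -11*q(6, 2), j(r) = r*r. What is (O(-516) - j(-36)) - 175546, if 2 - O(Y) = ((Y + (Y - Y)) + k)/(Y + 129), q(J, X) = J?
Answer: -22812554/129 ≈ -1.7684e+5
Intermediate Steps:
j(r) = r²
k = -66 (k = -11*6 = -66)
O(Y) = 2 - (-66 + Y)/(129 + Y) (O(Y) = 2 - ((Y + (Y - Y)) - 66)/(Y + 129) = 2 - ((Y + 0) - 66)/(129 + Y) = 2 - (Y - 66)/(129 + Y) = 2 - (-66 + Y)/(129 + Y))
(O(-516) - j(-36)) - 175546 = ((324 - 516)/(129 - 516) - 1*(-36)²) - 175546 = (-192/(-387) - 1*1296) - 175546 = (-1/387*(-192) - 1296) - 175546 = (64/129 - 1296) - 175546 = -167120/129 - 175546 = -22812554/129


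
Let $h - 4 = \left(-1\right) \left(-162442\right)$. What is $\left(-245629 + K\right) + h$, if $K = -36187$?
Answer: $-119370$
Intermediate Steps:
$h = 162446$ ($h = 4 - -162442 = 4 + 162442 = 162446$)
$\left(-245629 + K\right) + h = \left(-245629 - 36187\right) + 162446 = -281816 + 162446 = -119370$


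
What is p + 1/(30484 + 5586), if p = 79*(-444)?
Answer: -1265191319/36070 ≈ -35076.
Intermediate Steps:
p = -35076
p + 1/(30484 + 5586) = -35076 + 1/(30484 + 5586) = -35076 + 1/36070 = -1265191319/36070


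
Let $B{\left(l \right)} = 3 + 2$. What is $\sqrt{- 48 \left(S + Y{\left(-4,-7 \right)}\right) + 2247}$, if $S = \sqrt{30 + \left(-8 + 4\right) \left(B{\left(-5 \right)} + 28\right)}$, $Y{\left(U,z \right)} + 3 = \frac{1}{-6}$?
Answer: $\sqrt{2399 - 48 i \sqrt{102}} \approx 49.226 - 4.9239 i$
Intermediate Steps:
$B{\left(l \right)} = 5$
$Y{\left(U,z \right)} = - \frac{19}{6}$ ($Y{\left(U,z \right)} = -3 + \frac{1}{-6} = -3 - \frac{1}{6} = - \frac{19}{6}$)
$S = i \sqrt{102}$ ($S = \sqrt{30 + \left(-8 + 4\right) \left(5 + 28\right)} = \sqrt{30 - 132} = \sqrt{-102} = i \sqrt{102} \approx 10.1 i$)
$\sqrt{- 48 \left(S + Y{\left(-4,-7 \right)}\right) + 2247} = \sqrt{- 48 \left(i \sqrt{102} - \frac{19}{6}\right) + 2247} = \sqrt{- 48 \left(- \frac{19}{6} + i \sqrt{102}\right) + 2247} = \sqrt{\left(152 - 48 i \sqrt{102}\right) + 2247} = \sqrt{2399 - 48 i \sqrt{102}}$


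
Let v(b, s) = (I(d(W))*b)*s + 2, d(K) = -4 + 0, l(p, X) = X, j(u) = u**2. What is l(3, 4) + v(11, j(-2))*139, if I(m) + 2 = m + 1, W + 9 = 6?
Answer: -30298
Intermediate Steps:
W = -3 (W = -9 + 6 = -3)
d(K) = -4
I(m) = -1 + m (I(m) = -2 + (m + 1) = -2 + (1 + m) = -1 + m)
v(b, s) = 2 - 5*b*s (v(b, s) = ((-1 - 4)*b)*s + 2 = (-5*b)*s + 2 = -5*b*s + 2 = 2 - 5*b*s)
l(3, 4) + v(11, j(-2))*139 = 4 + (2 - 5*11*(-2)**2)*139 = 4 + (2 - 5*11*4)*139 = 4 + (2 - 220)*139 = 4 - 218*139 = 4 - 30302 = -30298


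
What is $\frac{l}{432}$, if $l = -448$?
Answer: $- \frac{28}{27} \approx -1.037$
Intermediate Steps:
$\frac{l}{432} = - \frac{448}{432} = \left(-448\right) \frac{1}{432} = - \frac{28}{27}$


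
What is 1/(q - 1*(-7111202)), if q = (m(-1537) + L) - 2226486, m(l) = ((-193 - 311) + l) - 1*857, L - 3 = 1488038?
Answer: 1/6369859 ≈ 1.5699e-7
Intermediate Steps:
L = 1488041 (L = 3 + 1488038 = 1488041)
m(l) = -1361 + l (m(l) = (-504 + l) - 857 = -1361 + l)
q = -741343 (q = ((-1361 - 1537) + 1488041) - 2226486 = (-2898 + 1488041) - 2226486 = 1485143 - 2226486 = -741343)
1/(q - 1*(-7111202)) = 1/(-741343 - 1*(-7111202)) = 1/(-741343 + 7111202) = 1/6369859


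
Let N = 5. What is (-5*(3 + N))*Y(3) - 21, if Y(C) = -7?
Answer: 259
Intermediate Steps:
(-5*(3 + N))*Y(3) - 21 = -5*(3 + 5)*(-7) - 21 = -5*8*(-7) - 21 = -40*(-7) - 21 = 280 - 21 = 259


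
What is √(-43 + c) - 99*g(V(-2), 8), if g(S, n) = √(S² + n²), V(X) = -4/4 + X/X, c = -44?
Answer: -792 + I*√87 ≈ -792.0 + 9.3274*I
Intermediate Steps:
V(X) = 0 (V(X) = -4*¼ + 1 = -1 + 1 = 0)
√(-43 + c) - 99*g(V(-2), 8) = √(-43 - 44) - 99*√(0² + 8²) = √(-87) - 99*√(0 + 64) = I*√87 - 99*√64 = I*√87 - 99*8 = I*√87 - 792 = -792 + I*√87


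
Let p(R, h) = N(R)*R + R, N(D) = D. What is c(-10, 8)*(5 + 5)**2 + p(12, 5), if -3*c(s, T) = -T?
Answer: 1268/3 ≈ 422.67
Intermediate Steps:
p(R, h) = R + R**2 (p(R, h) = R*R + R = R**2 + R = R + R**2)
c(s, T) = T/3 (c(s, T) = -(-1)*T/3 = T/3)
c(-10, 8)*(5 + 5)**2 + p(12, 5) = ((1/3)*8)*(5 + 5)**2 + 12*(1 + 12) = (8/3)*10**2 + 12*13 = (8/3)*100 + 156 = 800/3 + 156 = 1268/3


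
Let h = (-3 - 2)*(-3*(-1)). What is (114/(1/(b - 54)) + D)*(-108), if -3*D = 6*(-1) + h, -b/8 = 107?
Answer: 11203164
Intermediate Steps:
b = -856 (b = -8*107 = -856)
h = -15 (h = -5*3 = -15)
D = 7 (D = -(6*(-1) - 15)/3 = -(-6 - 15)/3 = -⅓*(-21) = 7)
(114/(1/(b - 54)) + D)*(-108) = (114/(1/(-856 - 54)) + 7)*(-108) = (114/(1/(-910)) + 7)*(-108) = (114/(-1/910) + 7)*(-108) = (114*(-910) + 7)*(-108) = (-103740 + 7)*(-108) = -103733*(-108) = 11203164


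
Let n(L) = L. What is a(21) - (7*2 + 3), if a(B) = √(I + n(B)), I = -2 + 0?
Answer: -17 + √19 ≈ -12.641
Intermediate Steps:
I = -2
a(B) = √(-2 + B)
a(21) - (7*2 + 3) = √(-2 + 21) - (7*2 + 3) = √19 - (14 + 3) = √19 - 1*17 = √19 - 17 = -17 + √19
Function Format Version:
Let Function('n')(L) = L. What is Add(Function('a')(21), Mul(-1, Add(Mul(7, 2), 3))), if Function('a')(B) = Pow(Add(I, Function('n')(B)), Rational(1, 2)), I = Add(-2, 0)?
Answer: Add(-17, Pow(19, Rational(1, 2))) ≈ -12.641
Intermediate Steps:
I = -2
Function('a')(B) = Pow(Add(-2, B), Rational(1, 2))
Add(Function('a')(21), Mul(-1, Add(Mul(7, 2), 3))) = Add(Pow(Add(-2, 21), Rational(1, 2)), Mul(-1, Add(Mul(7, 2), 3))) = Add(Pow(19, Rational(1, 2)), Mul(-1, Add(14, 3))) = Add(Pow(19, Rational(1, 2)), Mul(-1, 17)) = Add(Pow(19, Rational(1, 2)), -17) = Add(-17, Pow(19, Rational(1, 2)))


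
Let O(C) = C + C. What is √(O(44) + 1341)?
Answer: √1429 ≈ 37.802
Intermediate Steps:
O(C) = 2*C
√(O(44) + 1341) = √(2*44 + 1341) = √(88 + 1341) = √1429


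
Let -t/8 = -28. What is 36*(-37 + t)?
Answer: 6732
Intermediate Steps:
t = 224 (t = -8*(-28) = 224)
36*(-37 + t) = 36*(-37 + 224) = 36*187 = 6732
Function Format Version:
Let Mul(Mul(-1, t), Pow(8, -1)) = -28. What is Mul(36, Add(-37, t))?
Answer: 6732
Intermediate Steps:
t = 224 (t = Mul(-8, -28) = 224)
Mul(36, Add(-37, t)) = Mul(36, Add(-37, 224)) = Mul(36, 187) = 6732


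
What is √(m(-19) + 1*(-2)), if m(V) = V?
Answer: I*√21 ≈ 4.5826*I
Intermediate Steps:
√(m(-19) + 1*(-2)) = √(-19 + 1*(-2)) = √(-19 - 2) = √(-21) = I*√21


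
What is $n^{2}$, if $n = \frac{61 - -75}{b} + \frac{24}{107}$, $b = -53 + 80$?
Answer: $\frac{231040000}{8346321} \approx 27.682$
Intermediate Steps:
$b = 27$
$n = \frac{15200}{2889}$ ($n = \frac{61 - -75}{27} + \frac{24}{107} = \left(61 + 75\right) \frac{1}{27} + 24 \cdot \frac{1}{107} = 136 \cdot \frac{1}{27} + \frac{24}{107} = \frac{136}{27} + \frac{24}{107} = \frac{15200}{2889} \approx 5.2613$)
$n^{2} = \left(\frac{15200}{2889}\right)^{2} = \frac{231040000}{8346321}$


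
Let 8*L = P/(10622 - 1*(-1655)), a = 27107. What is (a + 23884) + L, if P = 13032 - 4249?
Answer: 5008140839/98216 ≈ 50991.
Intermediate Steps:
P = 8783
L = 8783/98216 (L = (8783/(10622 - 1*(-1655)))/8 = (8783/(10622 + 1655))/8 = (8783/12277)/8 = (8783*(1/12277))/8 = (⅛)*(8783/12277) = 8783/98216 ≈ 0.089425)
(a + 23884) + L = (27107 + 23884) + 8783/98216 = 50991 + 8783/98216 = 5008140839/98216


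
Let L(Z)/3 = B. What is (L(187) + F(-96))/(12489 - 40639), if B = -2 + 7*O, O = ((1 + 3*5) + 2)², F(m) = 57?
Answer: -1371/5630 ≈ -0.24352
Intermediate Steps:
O = 324 (O = ((1 + 15) + 2)² = (16 + 2)² = 18² = 324)
B = 2266 (B = -2 + 7*324 = -2 + 2268 = 2266)
L(Z) = 6798 (L(Z) = 3*2266 = 6798)
(L(187) + F(-96))/(12489 - 40639) = (6798 + 57)/(12489 - 40639) = 6855/(-28150) = 6855*(-1/28150) = -1371/5630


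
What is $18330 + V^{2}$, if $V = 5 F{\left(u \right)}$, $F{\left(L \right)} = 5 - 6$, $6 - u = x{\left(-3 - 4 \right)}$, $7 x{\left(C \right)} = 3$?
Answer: $18355$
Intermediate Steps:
$x{\left(C \right)} = \frac{3}{7}$ ($x{\left(C \right)} = \frac{1}{7} \cdot 3 = \frac{3}{7}$)
$u = \frac{39}{7}$ ($u = 6 - \frac{3}{7} = \frac{39}{7} \approx 5.5714$)
$F{\left(L \right)} = -1$ ($F{\left(L \right)} = 5 - 6 = -1$)
$V = -5$ ($V = 5 \left(-1\right) = -5$)
$18330 + V^{2} = 18330 + \left(-5\right)^{2} = 18330 + 25 = 18355$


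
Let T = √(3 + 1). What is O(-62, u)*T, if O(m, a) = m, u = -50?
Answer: -124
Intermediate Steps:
T = 2 (T = √4 = 2)
O(-62, u)*T = -62*2 = -124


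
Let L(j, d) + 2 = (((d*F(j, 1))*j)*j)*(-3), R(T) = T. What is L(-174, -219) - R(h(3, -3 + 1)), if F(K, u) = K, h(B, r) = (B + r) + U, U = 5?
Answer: -3461091776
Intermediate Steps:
h(B, r) = 5 + B + r (h(B, r) = (B + r) + 5 = 5 + B + r)
L(j, d) = -2 - 3*d*j**3 (L(j, d) = -2 + (((d*j)*j)*j)*(-3) = -2 + ((d*j**2)*j)*(-3) = -2 + (d*j**3)*(-3) = -2 - 3*d*j**3)
L(-174, -219) - R(h(3, -3 + 1)) = (-2 - 3*(-219)*(-174)**3) - (5 + 3 + (-3 + 1)) = (-2 - 3*(-219)*(-5268024)) - (5 + 3 - 2) = (-2 - 3461091768) - 1*6 = -3461091770 - 6 = -3461091776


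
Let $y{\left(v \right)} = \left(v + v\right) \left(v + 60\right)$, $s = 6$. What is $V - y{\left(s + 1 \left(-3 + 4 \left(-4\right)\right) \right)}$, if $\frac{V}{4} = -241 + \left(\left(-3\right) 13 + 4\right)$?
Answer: $118$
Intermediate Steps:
$y{\left(v \right)} = 2 v \left(60 + v\right)$
$V = -1104$ ($V = 4 \left(-241 + \left(\left(-3\right) 13 + 4\right)\right) = 4 \left(-241 + \left(-39 + 4\right)\right) = 4 \left(-241 - 35\right) = 4 \left(-276\right) = -1104$)
$V - y{\left(s + 1 \left(-3 + 4 \left(-4\right)\right) \right)} = -1104 - 2 \left(6 + 1 \left(-3 + 4 \left(-4\right)\right)\right) \left(60 + \left(6 + 1 \left(-3 + 4 \left(-4\right)\right)\right)\right) = -1104 - 2 \left(6 + 1 \left(-3 - 16\right)\right) \left(60 + \left(6 + 1 \left(-3 - 16\right)\right)\right) = -1104 - 2 \left(6 + 1 \left(-19\right)\right) \left(60 + \left(6 + 1 \left(-19\right)\right)\right) = -1104 - 2 \left(6 - 19\right) \left(60 + \left(6 - 19\right)\right) = -1104 - 2 \left(-13\right) \left(60 - 13\right) = -1104 - 2 \left(-13\right) 47 = -1104 - -1222 = -1104 + 1222 = 118$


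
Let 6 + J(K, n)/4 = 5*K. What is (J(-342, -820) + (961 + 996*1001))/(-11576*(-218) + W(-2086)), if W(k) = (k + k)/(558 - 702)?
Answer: 33948/86441 ≈ 0.39273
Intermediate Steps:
J(K, n) = -24 + 20*K (J(K, n) = -24 + 4*(5*K) = -24 + 20*K)
W(k) = -k/72 (W(k) = (2*k)/(-144) = (2*k)*(-1/144) = -k/72)
(J(-342, -820) + (961 + 996*1001))/(-11576*(-218) + W(-2086)) = ((-24 + 20*(-342)) + (961 + 996*1001))/(-11576*(-218) - 1/72*(-2086)) = ((-24 - 6840) + (961 + 996996))/(2523568 + 1043/36) = (-6864 + 997957)/(90849491/36) = 991093*(36/90849491) = 33948/86441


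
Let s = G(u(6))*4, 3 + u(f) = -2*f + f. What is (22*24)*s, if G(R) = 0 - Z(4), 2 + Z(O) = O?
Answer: -4224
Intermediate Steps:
Z(O) = -2 + O
u(f) = -3 - f (u(f) = -3 + (-2*f + f) = -3 - f)
G(R) = -2 (G(R) = 0 - (-2 + 4) = 0 - 1*2 = 0 - 2 = -2)
s = -8 (s = -2*4 = -8)
(22*24)*s = (22*24)*(-8) = 528*(-8) = -4224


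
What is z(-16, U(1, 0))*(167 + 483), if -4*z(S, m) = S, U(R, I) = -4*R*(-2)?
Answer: 2600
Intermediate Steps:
U(R, I) = 8*R
z(S, m) = -S/4
z(-16, U(1, 0))*(167 + 483) = (-¼*(-16))*(167 + 483) = 4*650 = 2600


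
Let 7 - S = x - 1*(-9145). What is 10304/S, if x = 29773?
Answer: -10304/38911 ≈ -0.26481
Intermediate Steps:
S = -38911 (S = 7 - (29773 - 1*(-9145)) = 7 - (29773 + 9145) = 7 - 1*38918 = 7 - 38918 = -38911)
10304/S = 10304/(-38911) = 10304*(-1/38911) = -10304/38911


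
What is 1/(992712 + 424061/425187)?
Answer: 425187/422088661205 ≈ 1.0073e-6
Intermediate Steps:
1/(992712 + 424061/425187) = 1/(422088661205/425187) = 425187/422088661205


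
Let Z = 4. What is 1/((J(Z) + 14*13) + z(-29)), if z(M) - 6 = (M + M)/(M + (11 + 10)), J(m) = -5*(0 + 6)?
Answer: 4/661 ≈ 0.0060514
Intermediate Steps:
J(m) = -30 (J(m) = -5*6 = -30)
z(M) = 6 + 2*M/(21 + M) (z(M) = 6 + (M + M)/(M + (11 + 10)) = 6 + (2*M)/(M + 21) = 6 + (2*M)/(21 + M) = 6 + 2*M/(21 + M))
1/((J(Z) + 14*13) + z(-29)) = 1/((-30 + 14*13) + 2*(63 + 4*(-29))/(21 - 29)) = 1/((-30 + 182) + 2*(63 - 116)/(-8)) = 1/(152 + 2*(-⅛)*(-53)) = 1/(152 + 53/4) = 1/(661/4) = 4/661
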